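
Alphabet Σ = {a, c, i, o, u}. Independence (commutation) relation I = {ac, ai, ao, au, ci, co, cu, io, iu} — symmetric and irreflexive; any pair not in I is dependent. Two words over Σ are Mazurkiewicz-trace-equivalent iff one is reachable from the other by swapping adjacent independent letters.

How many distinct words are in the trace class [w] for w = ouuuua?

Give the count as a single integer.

6

drop 0:o onto floor
drop 1:u onto {0:o}
drop 2:u onto {1:u}
drop 3:u onto {2:u}
drop 4:u onto {3:u}
drop 5:a onto floor
ground layer = {0:o, 5:a}
drop-orders for the pieces not yet dropped (sum over which currently-grounded one goes next):
  1 to go: {4} 1  {5} 1
  2 to go: {3,4} 1  {4,5} 2
  3 to go: {2,3,4} 1  {3,4,5} 3
  4 to go: {1,2,3,4} 1  {2,3,4,5} 4
  if 0:o drops first: 5 orders
  if 5:a drops first: 1 orders
heap linearizations: 6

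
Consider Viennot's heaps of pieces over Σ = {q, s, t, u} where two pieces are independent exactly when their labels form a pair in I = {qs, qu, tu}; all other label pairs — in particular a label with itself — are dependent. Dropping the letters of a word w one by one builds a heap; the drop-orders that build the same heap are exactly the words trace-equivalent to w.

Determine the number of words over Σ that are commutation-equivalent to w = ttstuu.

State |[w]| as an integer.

0(t) covers ∅
1(t) covers 0:t
2(s) covers 1:t
3(t) covers 2:s
4(u) covers 2:s
5(u) covers 4:u
floor of heap: 0:t
completions by unplaced set U, small U first (add the entries for U minus each lowest piece of U):
  |U|=1: {3}:1  {5}:1
  |U|=2: {3,5}:2  {4,5}:1
  |U|=3: {3,4,5}:3
  |U|=4: {2,3,4,5}:3
  start at 0(t): 3

3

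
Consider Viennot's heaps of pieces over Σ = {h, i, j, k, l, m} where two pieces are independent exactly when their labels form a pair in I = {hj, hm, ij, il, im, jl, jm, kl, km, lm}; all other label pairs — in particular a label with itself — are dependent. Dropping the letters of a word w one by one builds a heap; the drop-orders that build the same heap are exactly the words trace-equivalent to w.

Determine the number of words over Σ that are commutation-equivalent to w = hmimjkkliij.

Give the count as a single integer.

piece 0:h — minimal
piece 1:m — minimal
piece 2:i rests on {0:h}
piece 3:m rests on {1:m}
piece 4:j — minimal
piece 5:k rests on {2:i, 4:j}
piece 6:k rests on {5:k}
piece 7:l rests on {0:h}
piece 8:i rests on {6:k}
piece 9:i rests on {8:i}
piece 10:j rests on {6:k}
minimal pieces: {0:h, 1:m, 4:j}
ways to finish when only these pieces remain (= sum over removing one remaining piece with nothing left below it):
  1 left: {3}→1  {7}→1  {9}→1  {10}→1
  2 left: {1,3}→1  {3,7}→2  {3,9}→2  {3,10}→2  {7,9}→2  {7,10}→2  {8,9}→1  {9,10}→2
  3 left: {1,3,7}→3  {1,3,9}→3  {1,3,10}→3  {3,7,9}→6  {3,7,10}→6  {3,8,9}→3  {3,9,10}→6  {7,8,9}→3  {7,9,10}→6  {8,9,10}→3
  4 left: {1,3,7,9}→12  {1,3,7,10}→12  {1,3,8,9}→6  {1,3,9,10}→12  {3,7,8,9}→12  {3,7,9,10}→24  {3,8,9,10}→12  {6,8,9,10}→3  {7,8,9,10}→12
  5 left: {1,3,7,8,9}→30  {1,3,7,9,10}→60  {1,3,8,9,10}→30  {3,6,8,9,10}→15  {3,7,8,9,10}→60  {5,6,8,9,10}→3  {6,7,8,9,10}→15
  6 left: {1,3,6,8,9,10}→45  {1,3,7,8,9,10}→180  {2,5,6,8,9,10}→3  {3,5,6,8,9,10}→18  {3,6,7,8,9,10}→90  {4,5,6,8,9,10}→3  {5,6,7,8,9,10}→18
  7 left: {1,3,5,6,8,9,10}→63  {1,3,6,7,8,9,10}→315  {2,3,5,6,8,9,10}→21  {2,4,5,6,8,9,10}→6  {2,5,6,7,8,9,10}→21  {3,4,5,6,8,9,10}→21  {3,5,6,7,8,9,10}→126  {4,5,6,7,8,9,10}→21
  8 left: {0,2,5,6,7,8,9,10}→21  {1,2,3,5,6,8,9,10}→84  {1,3,4,5,6,8,9,10}→84  {1,3,5,6,7,8,9,10}→504  {2,3,4,5,6,8,9,10}→48  {2,3,5,6,7,8,9,10}→168  {2,4,5,6,7,8,9,10}→48  {3,4,5,6,7,8,9,10}→168
  9 left: {0,2,3,5,6,7,8,9,10}→189  {0,2,4,5,6,7,8,9,10}→69  {1,2,3,4,5,6,8,9,10}→216  {1,2,3,5,6,7,8,9,10}→756  {1,3,4,5,6,7,8,9,10}→756  {2,3,4,5,6,7,8,9,10}→432
  placing 0:h first → 2160 extensions
  placing 1:m first → 690 extensions
  placing 4:j first → 945 extensions
total linear extensions = 3795

3795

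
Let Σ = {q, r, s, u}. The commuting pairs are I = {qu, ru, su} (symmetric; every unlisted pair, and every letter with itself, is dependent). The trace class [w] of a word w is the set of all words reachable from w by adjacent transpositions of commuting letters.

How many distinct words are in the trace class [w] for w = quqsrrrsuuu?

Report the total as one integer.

drop 0:q onto floor
drop 1:u onto floor
drop 2:q onto {0:q}
drop 3:s onto {2:q}
drop 4:r onto {3:s}
drop 5:r onto {4:r}
drop 6:r onto {5:r}
drop 7:s onto {6:r}
drop 8:u onto {1:u}
drop 9:u onto {8:u}
drop 10:u onto {9:u}
ground layer = {0:q, 1:u}
drop-orders for the pieces not yet dropped (sum over which currently-grounded one goes next):
  1 to go: {7} 1  {10} 1
  2 to go: {6,7} 1  {7,10} 2  {9,10} 1
  3 to go: {5,6,7} 1  {6,7,10} 3  {7,9,10} 3  {8,9,10} 1
  4 to go: {1,8,9,10} 1  {4,5,6,7} 1  {5,6,7,10} 4  {6,7,9,10} 6  {7,8,9,10} 4
  5 to go: {1,7,8,9,10} 5  {3,4,5,6,7} 1  {4,5,6,7,10} 5  {5,6,7,9,10} 10  {6,7,8,9,10} 10
  6 to go: {1,6,7,8,9,10} 15  {2,3,4,5,6,7} 1  {3,4,5,6,7,10} 6  {4,5,6,7,9,10} 15  {5,6,7,8,9,10} 20
  7 to go: {0,2,3,4,5,6,7} 1  {1,5,6,7,8,9,10} 35  {2,3,4,5,6,7,10} 7  {3,4,5,6,7,9,10} 21  {4,5,6,7,8,9,10} 35
  8 to go: {0,2,3,4,5,6,7,10} 8  {1,4,5,6,7,8,9,10} 70  {2,3,4,5,6,7,9,10} 28  {3,4,5,6,7,8,9,10} 56
  9 to go: {0,2,3,4,5,6,7,9,10} 36  {1,3,4,5,6,7,8,9,10} 126  {2,3,4,5,6,7,8,9,10} 84
  if 0:q drops first: 210 orders
  if 1:u drops first: 120 orders
heap linearizations: 330

330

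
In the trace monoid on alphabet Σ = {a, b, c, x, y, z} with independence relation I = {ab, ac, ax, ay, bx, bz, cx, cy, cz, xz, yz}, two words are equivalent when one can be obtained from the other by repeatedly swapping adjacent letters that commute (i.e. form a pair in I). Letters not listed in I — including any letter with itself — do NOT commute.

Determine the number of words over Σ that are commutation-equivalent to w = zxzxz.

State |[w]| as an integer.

0(z) covers ∅
1(x) covers ∅
2(z) covers 0:z
3(x) covers 1:x
4(z) covers 2:z
floor of heap: 0:z, 1:x
completions by unplaced set U, small U first (add the entries for U minus each lowest piece of U):
  |U|=1: {3}:1  {4}:1
  |U|=2: {1,3}:1  {2,4}:1  {3,4}:2
  |U|=3: {0,2,4}:1  {1,3,4}:3  {2,3,4}:3
  start at 0(z): 6
  start at 1(x): 4
sum over floor = 10

10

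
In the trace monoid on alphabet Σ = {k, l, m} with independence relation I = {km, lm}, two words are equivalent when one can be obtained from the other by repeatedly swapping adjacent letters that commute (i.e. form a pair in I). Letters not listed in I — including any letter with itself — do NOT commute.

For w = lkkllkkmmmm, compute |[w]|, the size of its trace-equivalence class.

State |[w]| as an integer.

330

#0=l has no predecessor
#1=k depends on [0:l]
#2=k depends on [1:k]
#3=l depends on [2:k]
#4=l depends on [3:l]
#5=k depends on [4:l]
#6=k depends on [5:k]
#7=m has no predecessor
#8=m depends on [7:m]
#9=m depends on [8:m]
#10=m depends on [9:m]
sources: [0:l, 7:m]
N(rest) = Σ N(rest − s) over sources s of rest; N(one piece) = 1:
  size 1 → [6]=1  [10]=1
  size 2 → [5,6]=1  [6,10]=2  [9,10]=1
  size 3 → [4,5,6]=1  [5,6,10]=3  [6,9,10]=3  [8,9,10]=1
  size 4 → [3,4,5,6]=1  [4,5,6,10]=4  [5,6,9,10]=6  [6,8,9,10]=4  [7,8,9,10]=1
  size 5 → [2,3,4,5,6]=1  [3,4,5,6,10]=5  [4,5,6,9,10]=10  [5,6,8,9,10]=10  [6,7,8,9,10]=5
  size 6 → [1,2,3,4,5,6]=1  [2,3,4,5,6,10]=6  [3,4,5,6,9,10]=15  [4,5,6,8,9,10]=20  [5,6,7,8,9,10]=15
  size 7 → [0,1,2,3,4,5,6]=1  [1,2,3,4,5,6,10]=7  [2,3,4,5,6,9,10]=21  [3,4,5,6,8,9,10]=35  [4,5,6,7,8,9,10]=35
  size 8 → [0,1,2,3,4,5,6,10]=8  [1,2,3,4,5,6,9,10]=28  [2,3,4,5,6,8,9,10]=56  [3,4,5,6,7,8,9,10]=70
  size 9 → [0,1,2,3,4,5,6,9,10]=36  [1,2,3,4,5,6,8,9,10]=84  [2,3,4,5,6,7,8,9,10]=126
  first=0(l) contributes 210
  first=7(m) contributes 120
|[w]| = 330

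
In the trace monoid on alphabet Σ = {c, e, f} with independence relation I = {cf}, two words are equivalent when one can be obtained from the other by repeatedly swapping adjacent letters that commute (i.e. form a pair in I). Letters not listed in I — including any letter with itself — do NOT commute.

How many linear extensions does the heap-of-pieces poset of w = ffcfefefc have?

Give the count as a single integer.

8

piece 0:f — minimal
piece 1:f rests on {0:f}
piece 2:c — minimal
piece 3:f rests on {1:f}
piece 4:e rests on {2:c, 3:f}
piece 5:f rests on {4:e}
piece 6:e rests on {5:f}
piece 7:f rests on {6:e}
piece 8:c rests on {6:e}
minimal pieces: {0:f, 2:c}
ways to finish when only these pieces remain (= sum over removing one remaining piece with nothing left below it):
  1 left: {7}→1  {8}→1
  2 left: {7,8}→2
  3 left: {6,7,8}→2
  4 left: {5,6,7,8}→2
  5 left: {4,5,6,7,8}→2
  6 left: {2,4,5,6,7,8}→2  {3,4,5,6,7,8}→2
  7 left: {1,3,4,5,6,7,8}→2  {2,3,4,5,6,7,8}→4
  placing 0:f first → 6 extensions
  placing 2:c first → 2 extensions
total linear extensions = 8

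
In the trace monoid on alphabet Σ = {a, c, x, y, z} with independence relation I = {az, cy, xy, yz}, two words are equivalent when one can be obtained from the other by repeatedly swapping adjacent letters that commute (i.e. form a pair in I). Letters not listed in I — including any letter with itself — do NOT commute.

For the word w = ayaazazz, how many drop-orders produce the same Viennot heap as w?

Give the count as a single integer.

56

piece 0:a — minimal
piece 1:y rests on {0:a}
piece 2:a rests on {1:y}
piece 3:a rests on {2:a}
piece 4:z — minimal
piece 5:a rests on {3:a}
piece 6:z rests on {4:z}
piece 7:z rests on {6:z}
minimal pieces: {0:a, 4:z}
ways to finish when only these pieces remain (= sum over removing one remaining piece with nothing left below it):
  1 left: {5}→1  {7}→1
  2 left: {3,5}→1  {5,7}→2  {6,7}→1
  3 left: {2,3,5}→1  {3,5,7}→3  {4,6,7}→1  {5,6,7}→3
  4 left: {1,2,3,5}→1  {2,3,5,7}→4  {3,5,6,7}→6  {4,5,6,7}→4
  5 left: {0,1,2,3,5}→1  {1,2,3,5,7}→5  {2,3,5,6,7}→10  {3,4,5,6,7}→10
  6 left: {0,1,2,3,5,7}→6  {1,2,3,5,6,7}→15  {2,3,4,5,6,7}→20
  placing 0:a first → 35 extensions
  placing 4:z first → 21 extensions
total linear extensions = 56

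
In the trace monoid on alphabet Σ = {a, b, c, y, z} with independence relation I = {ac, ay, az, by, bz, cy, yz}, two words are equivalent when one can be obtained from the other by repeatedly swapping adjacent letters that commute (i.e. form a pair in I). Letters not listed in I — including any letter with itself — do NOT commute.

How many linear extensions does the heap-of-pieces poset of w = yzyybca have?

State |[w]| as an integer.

piece 0:y — minimal
piece 1:z — minimal
piece 2:y rests on {0:y}
piece 3:y rests on {2:y}
piece 4:b — minimal
piece 5:c rests on {1:z, 4:b}
piece 6:a rests on {4:b}
minimal pieces: {0:y, 1:z, 4:b}
ways to finish when only these pieces remain (= sum over removing one remaining piece with nothing left below it):
  1 left: {3}→1  {5}→1  {6}→1
  2 left: {1,5}→1  {2,3}→1  {3,5}→2  {3,6}→2  {5,6}→2
  3 left: {0,2,3}→1  {1,3,5}→3  {1,5,6}→3  {2,3,5}→3  {2,3,6}→3  {3,5,6}→6  {4,5,6}→2
  4 left: {0,2,3,5}→4  {0,2,3,6}→4  {1,2,3,5}→6  {1,3,5,6}→12  {1,4,5,6}→5  {2,3,5,6}→12  {3,4,5,6}→8
  5 left: {0,1,2,3,5}→10  {0,2,3,5,6}→20  {1,2,3,5,6}→30  {1,3,4,5,6}→25  {2,3,4,5,6}→20
  placing 0:y first → 75 extensions
  placing 1:z first → 40 extensions
  placing 4:b first → 60 extensions
total linear extensions = 175

175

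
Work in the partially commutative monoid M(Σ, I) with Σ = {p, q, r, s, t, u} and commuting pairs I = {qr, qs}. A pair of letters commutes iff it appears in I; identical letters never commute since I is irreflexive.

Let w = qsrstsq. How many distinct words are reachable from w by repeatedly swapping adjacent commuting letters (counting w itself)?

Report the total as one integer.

8

drop 0:q onto floor
drop 1:s onto floor
drop 2:r onto {1:s}
drop 3:s onto {2:r}
drop 4:t onto {0:q, 3:s}
drop 5:s onto {4:t}
drop 6:q onto {4:t}
ground layer = {0:q, 1:s}
drop-orders for the pieces not yet dropped (sum over which currently-grounded one goes next):
  1 to go: {5} 1  {6} 1
  2 to go: {5,6} 2
  3 to go: {4,5,6} 2
  4 to go: {0,4,5,6} 2  {3,4,5,6} 2
  5 to go: {0,3,4,5,6} 4  {2,3,4,5,6} 2
  if 0:q drops first: 2 orders
  if 1:s drops first: 6 orders
heap linearizations: 8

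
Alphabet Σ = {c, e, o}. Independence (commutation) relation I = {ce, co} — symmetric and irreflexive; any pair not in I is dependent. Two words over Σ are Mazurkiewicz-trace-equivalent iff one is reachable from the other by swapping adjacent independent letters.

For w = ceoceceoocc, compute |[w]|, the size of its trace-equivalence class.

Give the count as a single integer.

drop 0:c onto floor
drop 1:e onto floor
drop 2:o onto {1:e}
drop 3:c onto {0:c}
drop 4:e onto {2:o}
drop 5:c onto {3:c}
drop 6:e onto {4:e}
drop 7:o onto {6:e}
drop 8:o onto {7:o}
drop 9:c onto {5:c}
drop 10:c onto {9:c}
ground layer = {0:c, 1:e}
drop-orders for the pieces not yet dropped (sum over which currently-grounded one goes next):
  1 to go: {8} 1  {10} 1
  2 to go: {7,8} 1  {8,10} 2  {9,10} 1
  3 to go: {5,9,10} 1  {6,7,8} 1  {7,8,10} 3  {8,9,10} 3
  4 to go: {3,5,9,10} 1  {4,6,7,8} 1  {5,8,9,10} 4  {6,7,8,10} 4  {7,8,9,10} 6
  5 to go: {0,3,5,9,10} 1  {2,4,6,7,8} 1  {3,5,8,9,10} 5  {4,6,7,8,10} 5  {5,7,8,9,10} 10  {6,7,8,9,10} 10
  6 to go: {0,3,5,8,9,10} 6  {1,2,4,6,7,8} 1  {2,4,6,7,8,10} 6  {3,5,7,8,9,10} 15  {4,6,7,8,9,10} 15  {5,6,7,8,9,10} 20
  7 to go: {0,3,5,7,8,9,10} 21  {1,2,4,6,7,8,10} 7  {2,4,6,7,8,9,10} 21  {3,5,6,7,8,9,10} 35  {4,5,6,7,8,9,10} 35
  8 to go: {0,3,5,6,7,8,9,10} 56  {1,2,4,6,7,8,9,10} 28  {2,4,5,6,7,8,9,10} 56  {3,4,5,6,7,8,9,10} 70
  9 to go: {0,3,4,5,6,7,8,9,10} 126  {1,2,4,5,6,7,8,9,10} 84  {2,3,4,5,6,7,8,9,10} 126
  if 0:c drops first: 210 orders
  if 1:e drops first: 252 orders
heap linearizations: 462

462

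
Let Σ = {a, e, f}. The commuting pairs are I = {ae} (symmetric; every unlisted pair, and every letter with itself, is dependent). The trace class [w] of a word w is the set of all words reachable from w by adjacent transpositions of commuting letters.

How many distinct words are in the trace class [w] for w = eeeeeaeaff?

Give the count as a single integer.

#0=e has no predecessor
#1=e depends on [0:e]
#2=e depends on [1:e]
#3=e depends on [2:e]
#4=e depends on [3:e]
#5=a has no predecessor
#6=e depends on [4:e]
#7=a depends on [5:a]
#8=f depends on [6:e, 7:a]
#9=f depends on [8:f]
sources: [0:e, 5:a]
N(rest) = Σ N(rest − s) over sources s of rest; N(one piece) = 1:
  size 1 → [9]=1
  size 2 → [8,9]=1
  size 3 → [6,8,9]=1  [7,8,9]=1
  size 4 → [4,6,8,9]=1  [5,7,8,9]=1  [6,7,8,9]=2
  size 5 → [3,4,6,8,9]=1  [4,6,7,8,9]=3  [5,6,7,8,9]=3
  size 6 → [2,3,4,6,8,9]=1  [3,4,6,7,8,9]=4  [4,5,6,7,8,9]=6
  size 7 → [1,2,3,4,6,8,9]=1  [2,3,4,6,7,8,9]=5  [3,4,5,6,7,8,9]=10
  size 8 → [0,1,2,3,4,6,8,9]=1  [1,2,3,4,6,7,8,9]=6  [2,3,4,5,6,7,8,9]=15
  first=0(e) contributes 21
  first=5(a) contributes 7
|[w]| = 28

28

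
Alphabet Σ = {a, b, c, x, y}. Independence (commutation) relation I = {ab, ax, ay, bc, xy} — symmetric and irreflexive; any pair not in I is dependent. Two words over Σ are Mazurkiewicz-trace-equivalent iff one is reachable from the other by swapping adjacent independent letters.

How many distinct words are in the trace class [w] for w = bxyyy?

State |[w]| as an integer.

0(b) covers ∅
1(x) covers 0:b
2(y) covers 0:b
3(y) covers 2:y
4(y) covers 3:y
floor of heap: 0:b
completions by unplaced set U, small U first (add the entries for U minus each lowest piece of U):
  |U|=1: {1}:1  {4}:1
  |U|=2: {1,4}:2  {3,4}:1
  |U|=3: {1,3,4}:3  {2,3,4}:1
  start at 0(b): 4

4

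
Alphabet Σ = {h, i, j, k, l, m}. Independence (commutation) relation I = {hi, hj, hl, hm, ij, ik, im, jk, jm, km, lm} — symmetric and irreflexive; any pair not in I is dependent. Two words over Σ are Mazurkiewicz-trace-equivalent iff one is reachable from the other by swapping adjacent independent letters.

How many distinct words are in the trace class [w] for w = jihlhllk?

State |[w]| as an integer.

piece 0:j — minimal
piece 1:i — minimal
piece 2:h — minimal
piece 3:l rests on {0:j, 1:i}
piece 4:h rests on {2:h}
piece 5:l rests on {3:l}
piece 6:l rests on {5:l}
piece 7:k rests on {4:h, 6:l}
minimal pieces: {0:j, 1:i, 2:h}
ways to finish when only these pieces remain (= sum over removing one remaining piece with nothing left below it):
  1 left: {7}→1
  2 left: {4,7}→1  {6,7}→1
  3 left: {2,4,7}→1  {4,6,7}→2  {5,6,7}→1
  4 left: {2,4,6,7}→3  {3,5,6,7}→1  {4,5,6,7}→3
  5 left: {0,3,5,6,7}→1  {1,3,5,6,7}→1  {2,4,5,6,7}→6  {3,4,5,6,7}→4
  6 left: {0,1,3,5,6,7}→2  {0,3,4,5,6,7}→5  {1,3,4,5,6,7}→5  {2,3,4,5,6,7}→10
  placing 0:j first → 15 extensions
  placing 1:i first → 15 extensions
  placing 2:h first → 12 extensions
total linear extensions = 42

42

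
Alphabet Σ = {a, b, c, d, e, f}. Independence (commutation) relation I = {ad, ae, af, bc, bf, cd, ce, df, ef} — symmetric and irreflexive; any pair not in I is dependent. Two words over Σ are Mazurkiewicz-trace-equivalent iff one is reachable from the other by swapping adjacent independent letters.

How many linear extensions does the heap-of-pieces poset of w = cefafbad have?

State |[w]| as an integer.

piece 0:c — minimal
piece 1:e — minimal
piece 2:f rests on {0:c}
piece 3:a rests on {0:c}
piece 4:f rests on {2:f}
piece 5:b rests on {1:e, 3:a}
piece 6:a rests on {5:b}
piece 7:d rests on {5:b}
minimal pieces: {0:c, 1:e}
ways to finish when only these pieces remain (= sum over removing one remaining piece with nothing left below it):
  1 left: {4}→1  {6}→1  {7}→1
  2 left: {2,4}→1  {4,6}→2  {4,7}→2  {6,7}→2
  3 left: {2,4,6}→3  {2,4,7}→3  {4,6,7}→6  {5,6,7}→2
  4 left: {1,5,6,7}→2  {2,4,6,7}→12  {3,5,6,7}→2  {4,5,6,7}→8
  5 left: {1,3,5,6,7}→4  {1,4,5,6,7}→10  {2,4,5,6,7}→20  {3,4,5,6,7}→10
  6 left: {1,2,4,5,6,7}→30  {1,3,4,5,6,7}→24  {2,3,4,5,6,7}→30
  placing 0:c first → 84 extensions
  placing 1:e first → 30 extensions
total linear extensions = 114

114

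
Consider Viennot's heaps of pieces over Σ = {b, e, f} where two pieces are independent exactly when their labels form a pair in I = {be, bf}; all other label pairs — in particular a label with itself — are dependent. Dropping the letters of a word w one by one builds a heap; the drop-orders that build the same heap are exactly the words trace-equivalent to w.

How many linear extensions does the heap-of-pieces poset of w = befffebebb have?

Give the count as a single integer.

drop 0:b onto floor
drop 1:e onto floor
drop 2:f onto {1:e}
drop 3:f onto {2:f}
drop 4:f onto {3:f}
drop 5:e onto {4:f}
drop 6:b onto {0:b}
drop 7:e onto {5:e}
drop 8:b onto {6:b}
drop 9:b onto {8:b}
ground layer = {0:b, 1:e}
drop-orders for the pieces not yet dropped (sum over which currently-grounded one goes next):
  1 to go: {7} 1  {9} 1
  2 to go: {5,7} 1  {7,9} 2  {8,9} 1
  3 to go: {4,5,7} 1  {5,7,9} 3  {6,8,9} 1  {7,8,9} 3
  4 to go: {0,6,8,9} 1  {3,4,5,7} 1  {4,5,7,9} 4  {5,7,8,9} 6  {6,7,8,9} 4
  5 to go: {0,6,7,8,9} 5  {2,3,4,5,7} 1  {3,4,5,7,9} 5  {4,5,7,8,9} 10  {5,6,7,8,9} 10
  6 to go: {0,5,6,7,8,9} 15  {1,2,3,4,5,7} 1  {2,3,4,5,7,9} 6  {3,4,5,7,8,9} 15  {4,5,6,7,8,9} 20
  7 to go: {0,4,5,6,7,8,9} 35  {1,2,3,4,5,7,9} 7  {2,3,4,5,7,8,9} 21  {3,4,5,6,7,8,9} 35
  8 to go: {0,3,4,5,6,7,8,9} 70  {1,2,3,4,5,7,8,9} 28  {2,3,4,5,6,7,8,9} 56
  if 0:b drops first: 84 orders
  if 1:e drops first: 126 orders
heap linearizations: 210

210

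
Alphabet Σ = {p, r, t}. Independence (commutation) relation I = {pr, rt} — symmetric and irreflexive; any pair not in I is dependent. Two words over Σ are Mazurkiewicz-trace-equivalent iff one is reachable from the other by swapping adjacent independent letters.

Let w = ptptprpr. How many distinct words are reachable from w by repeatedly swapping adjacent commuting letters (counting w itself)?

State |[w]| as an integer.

0(p) covers ∅
1(t) covers 0:p
2(p) covers 1:t
3(t) covers 2:p
4(p) covers 3:t
5(r) covers ∅
6(p) covers 4:p
7(r) covers 5:r
floor of heap: 0:p, 5:r
completions by unplaced set U, small U first (add the entries for U minus each lowest piece of U):
  |U|=1: {6}:1  {7}:1
  |U|=2: {4,6}:1  {5,7}:1  {6,7}:2
  |U|=3: {3,4,6}:1  {4,6,7}:3  {5,6,7}:3
  |U|=4: {2,3,4,6}:1  {3,4,6,7}:4  {4,5,6,7}:6
  |U|=5: {1,2,3,4,6}:1  {2,3,4,6,7}:5  {3,4,5,6,7}:10
  |U|=6: {0,1,2,3,4,6}:1  {1,2,3,4,6,7}:6  {2,3,4,5,6,7}:15
  start at 0(p): 21
  start at 5(r): 7
sum over floor = 28

28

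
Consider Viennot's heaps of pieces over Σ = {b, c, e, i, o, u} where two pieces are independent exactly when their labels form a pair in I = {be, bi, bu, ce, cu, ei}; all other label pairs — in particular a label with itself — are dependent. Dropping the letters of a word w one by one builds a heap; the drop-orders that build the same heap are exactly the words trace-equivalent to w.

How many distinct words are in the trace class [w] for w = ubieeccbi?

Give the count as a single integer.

drop 0:u onto floor
drop 1:b onto floor
drop 2:i onto {0:u}
drop 3:e onto {0:u}
drop 4:e onto {3:e}
drop 5:c onto {1:b, 2:i}
drop 6:c onto {5:c}
drop 7:b onto {6:c}
drop 8:i onto {6:c}
ground layer = {0:u, 1:b}
drop-orders for the pieces not yet dropped (sum over which currently-grounded one goes next):
  1 to go: {4} 1  {7} 1  {8} 1
  2 to go: {3,4} 1  {4,7} 2  {4,8} 2  {7,8} 2
  3 to go: {3,4,7} 3  {3,4,8} 3  {4,7,8} 6  {6,7,8} 2
  4 to go: {3,4,7,8} 12  {4,6,7,8} 8  {5,6,7,8} 2
  5 to go: {1,5,6,7,8} 2  {2,5,6,7,8} 2  {3,4,6,7,8} 20  {4,5,6,7,8} 10
  6 to go: {1,2,5,6,7,8} 4  {1,4,5,6,7,8} 12  {2,4,5,6,7,8} 12  {3,4,5,6,7,8} 30
  7 to go: {1,2,4,5,6,7,8} 28  {1,3,4,5,6,7,8} 42  {2,3,4,5,6,7,8} 42
  if 0:u drops first: 112 orders
  if 1:b drops first: 42 orders
heap linearizations: 154

154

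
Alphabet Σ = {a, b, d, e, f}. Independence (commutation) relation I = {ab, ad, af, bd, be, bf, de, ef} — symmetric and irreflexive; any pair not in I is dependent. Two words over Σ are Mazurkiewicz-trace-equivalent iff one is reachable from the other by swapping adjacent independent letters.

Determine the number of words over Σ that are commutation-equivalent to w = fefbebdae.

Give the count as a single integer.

0(f) covers ∅
1(e) covers ∅
2(f) covers 0:f
3(b) covers ∅
4(e) covers 1:e
5(b) covers 3:b
6(d) covers 2:f
7(a) covers 4:e
8(e) covers 7:a
floor of heap: 0:f, 1:e, 3:b
completions by unplaced set U, small U first (add the entries for U minus each lowest piece of U):
  |U|=1: {5}:1  {6}:1  {8}:1
  |U|=2: {2,6}:1  {3,5}:1  {5,6}:2  {5,8}:2  {6,8}:2  {7,8}:1
  |U|=3: {0,2,6}:1  {2,5,6}:3  {2,6,8}:3  {3,5,6}:3  {3,5,8}:3  {4,7,8}:1  {5,6,8}:6  {5,7,8}:3  {6,7,8}:3
  |U|=4: {0,2,5,6}:4  {0,2,6,8}:4  {1,4,7,8}:1  {2,3,5,6}:6  {2,5,6,8}:12  {2,6,7,8}:6  {3,5,6,8}:12  {3,5,7,8}:6  {4,5,7,8}:4  {4,6,7,8}:4  {5,6,7,8}:12
  |U|=5: {0,2,3,5,6}:10  {0,2,5,6,8}:20  {0,2,6,7,8}:10  {1,4,5,7,8}:5  {1,4,6,7,8}:5  {2,3,5,6,8}:30  {2,4,6,7,8}:10  {2,5,6,7,8}:30  {3,4,5,7,8}:10  {3,5,6,7,8}:30  {4,5,6,7,8}:20
  |U|=6: {0,2,3,5,6,8}:60  {0,2,4,6,7,8}:20  {0,2,5,6,7,8}:60  {1,2,4,6,7,8}:15  {1,3,4,5,7,8}:15  {1,4,5,6,7,8}:30  {2,3,5,6,7,8}:90  {2,4,5,6,7,8}:60  {3,4,5,6,7,8}:60
  |U|=7: {0,1,2,4,6,7,8}:35  {0,2,3,5,6,7,8}:210  {0,2,4,5,6,7,8}:140  {1,2,4,5,6,7,8}:105  {1,3,4,5,6,7,8}:105  {2,3,4,5,6,7,8}:210
  start at 0(f): 420
  start at 1(e): 560
  start at 3(b): 280
sum over floor = 1260

1260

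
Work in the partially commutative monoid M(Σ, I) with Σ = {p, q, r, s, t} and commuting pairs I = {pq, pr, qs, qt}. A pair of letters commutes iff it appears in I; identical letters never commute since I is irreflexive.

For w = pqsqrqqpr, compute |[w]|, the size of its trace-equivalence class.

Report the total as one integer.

34

piece 0:p — minimal
piece 1:q — minimal
piece 2:s rests on {0:p}
piece 3:q rests on {1:q}
piece 4:r rests on {2:s, 3:q}
piece 5:q rests on {4:r}
piece 6:q rests on {5:q}
piece 7:p rests on {2:s}
piece 8:r rests on {6:q}
minimal pieces: {0:p, 1:q}
ways to finish when only these pieces remain (= sum over removing one remaining piece with nothing left below it):
  1 left: {7}→1  {8}→1
  2 left: {6,8}→1  {7,8}→2
  3 left: {5,6,8}→1  {6,7,8}→3
  4 left: {4,5,6,8}→1  {5,6,7,8}→4
  5 left: {3,4,5,6,8}→1  {4,5,6,7,8}→5
  6 left: {1,3,4,5,6,8}→1  {2,4,5,6,7,8}→5  {3,4,5,6,7,8}→6
  7 left: {0,2,4,5,6,7,8}→5  {1,3,4,5,6,7,8}→7  {2,3,4,5,6,7,8}→11
  placing 0:p first → 18 extensions
  placing 1:q first → 16 extensions
total linear extensions = 34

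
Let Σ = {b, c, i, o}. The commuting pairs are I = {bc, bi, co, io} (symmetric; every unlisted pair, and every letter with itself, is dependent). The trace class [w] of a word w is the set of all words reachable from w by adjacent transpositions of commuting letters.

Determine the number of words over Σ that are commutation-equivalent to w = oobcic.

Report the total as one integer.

piece 0:o — minimal
piece 1:o rests on {0:o}
piece 2:b rests on {1:o}
piece 3:c — minimal
piece 4:i rests on {3:c}
piece 5:c rests on {4:i}
minimal pieces: {0:o, 3:c}
ways to finish when only these pieces remain (= sum over removing one remaining piece with nothing left below it):
  1 left: {2}→1  {5}→1
  2 left: {1,2}→1  {2,5}→2  {4,5}→1
  3 left: {0,1,2}→1  {1,2,5}→3  {2,4,5}→3  {3,4,5}→1
  4 left: {0,1,2,5}→4  {1,2,4,5}→6  {2,3,4,5}→4
  placing 0:o first → 10 extensions
  placing 3:c first → 10 extensions
total linear extensions = 20

20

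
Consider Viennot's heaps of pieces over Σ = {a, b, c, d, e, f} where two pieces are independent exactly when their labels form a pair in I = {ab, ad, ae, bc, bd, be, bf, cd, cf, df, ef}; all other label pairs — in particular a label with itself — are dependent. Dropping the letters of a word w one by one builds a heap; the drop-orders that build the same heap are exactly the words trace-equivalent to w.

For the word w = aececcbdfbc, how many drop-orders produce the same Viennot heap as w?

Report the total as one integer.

3300

piece 0:a — minimal
piece 1:e — minimal
piece 2:c rests on {0:a, 1:e}
piece 3:e rests on {2:c}
piece 4:c rests on {3:e}
piece 5:c rests on {4:c}
piece 6:b — minimal
piece 7:d rests on {3:e}
piece 8:f rests on {0:a}
piece 9:b rests on {6:b}
piece 10:c rests on {5:c}
minimal pieces: {0:a, 1:e, 6:b}
ways to finish when only these pieces remain (= sum over removing one remaining piece with nothing left below it):
  1 left: {7}→1  {8}→1  {9}→1  {10}→1
  2 left: {5,10}→1  {6,9}→1  {7,8}→2  {7,9}→2  {7,10}→2  {8,9}→2  {8,10}→2  {9,10}→2
  3 left: {4,5,10}→1  {5,7,10}→3  {5,8,10}→3  {5,9,10}→3  {6,7,9}→3  {6,8,9}→3  {6,9,10}→3  {7,8,9}→6  {7,8,10}→6  {7,9,10}→6  {8,9,10}→6
  4 left: {4,5,7,10}→4  {4,5,8,10}→4  {4,5,9,10}→4  {5,6,9,10}→6  {5,7,8,10}→12  {5,7,9,10}→12  {5,8,9,10}→12  {6,7,8,9}→12  {6,7,9,10}→12  {6,8,9,10}→12  {7,8,9,10}→24
  5 left: {3,4,5,7,10}→4  {4,5,6,9,10}→10  {4,5,7,8,10}→20  {4,5,7,9,10}→20  {4,5,8,9,10}→20  {5,6,7,9,10}→30  {5,6,8,9,10}→30  {5,7,8,9,10}→60  {6,7,8,9,10}→60
  6 left: {2,3,4,5,7,10}→4  {3,4,5,7,8,10}→24  {3,4,5,7,9,10}→24  {4,5,6,7,9,10}→60  {4,5,6,8,9,10}→60  {4,5,7,8,9,10}→120  {5,6,7,8,9,10}→180
  7 left: {1,2,3,4,5,7,10}→4  {2,3,4,5,7,8,10}→28  {2,3,4,5,7,9,10}→28  {3,4,5,6,7,9,10}→84  {3,4,5,7,8,9,10}→168  {4,5,6,7,8,9,10}→420
  8 left: {0,2,3,4,5,7,8,10}→28  {1,2,3,4,5,7,8,10}→32  {1,2,3,4,5,7,9,10}→32  {2,3,4,5,6,7,9,10}→112  {2,3,4,5,7,8,9,10}→224  {3,4,5,6,7,8,9,10}→672
  9 left: {0,1,2,3,4,5,7,8,10}→60  {0,2,3,4,5,7,8,9,10}→252  {1,2,3,4,5,6,7,9,10}→144  {1,2,3,4,5,7,8,9,10}→288  {2,3,4,5,6,7,8,9,10}→1008
  placing 0:a first → 1440 extensions
  placing 1:e first → 1260 extensions
  placing 6:b first → 600 extensions
total linear extensions = 3300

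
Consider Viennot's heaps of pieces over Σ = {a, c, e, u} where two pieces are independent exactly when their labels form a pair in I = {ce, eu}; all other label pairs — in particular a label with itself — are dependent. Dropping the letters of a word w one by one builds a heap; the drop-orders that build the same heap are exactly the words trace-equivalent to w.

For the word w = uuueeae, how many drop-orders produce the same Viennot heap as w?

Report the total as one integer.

10

piece 0:u — minimal
piece 1:u rests on {0:u}
piece 2:u rests on {1:u}
piece 3:e — minimal
piece 4:e rests on {3:e}
piece 5:a rests on {2:u, 4:e}
piece 6:e rests on {5:a}
minimal pieces: {0:u, 3:e}
ways to finish when only these pieces remain (= sum over removing one remaining piece with nothing left below it):
  1 left: {6}→1
  2 left: {5,6}→1
  3 left: {2,5,6}→1  {4,5,6}→1
  4 left: {1,2,5,6}→1  {2,4,5,6}→2  {3,4,5,6}→1
  5 left: {0,1,2,5,6}→1  {1,2,4,5,6}→3  {2,3,4,5,6}→3
  placing 0:u first → 6 extensions
  placing 3:e first → 4 extensions
total linear extensions = 10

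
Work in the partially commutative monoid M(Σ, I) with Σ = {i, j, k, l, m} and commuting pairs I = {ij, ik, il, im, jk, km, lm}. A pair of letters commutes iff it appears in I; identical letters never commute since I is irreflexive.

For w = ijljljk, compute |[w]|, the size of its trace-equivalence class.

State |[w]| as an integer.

0(i) covers ∅
1(j) covers ∅
2(l) covers 1:j
3(j) covers 2:l
4(l) covers 3:j
5(j) covers 4:l
6(k) covers 4:l
floor of heap: 0:i, 1:j
completions by unplaced set U, small U first (add the entries for U minus each lowest piece of U):
  |U|=1: {0}:1  {5}:1  {6}:1
  |U|=2: {0,5}:2  {0,6}:2  {5,6}:2
  |U|=3: {0,5,6}:6  {4,5,6}:2
  |U|=4: {0,4,5,6}:8  {3,4,5,6}:2
  |U|=5: {0,3,4,5,6}:10  {2,3,4,5,6}:2
  start at 0(i): 2
  start at 1(j): 12
sum over floor = 14

14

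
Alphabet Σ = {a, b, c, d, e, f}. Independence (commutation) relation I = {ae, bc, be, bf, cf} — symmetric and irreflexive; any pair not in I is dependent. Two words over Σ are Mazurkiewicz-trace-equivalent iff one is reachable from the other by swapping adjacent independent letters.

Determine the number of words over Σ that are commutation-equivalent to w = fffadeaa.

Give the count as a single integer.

3

piece 0:f — minimal
piece 1:f rests on {0:f}
piece 2:f rests on {1:f}
piece 3:a rests on {2:f}
piece 4:d rests on {3:a}
piece 5:e rests on {4:d}
piece 6:a rests on {4:d}
piece 7:a rests on {6:a}
minimal pieces: {0:f}
ways to finish when only these pieces remain (= sum over removing one remaining piece with nothing left below it):
  1 left: {5}→1  {7}→1
  2 left: {5,7}→2  {6,7}→1
  3 left: {5,6,7}→3
  4 left: {4,5,6,7}→3
  5 left: {3,4,5,6,7}→3
  6 left: {2,3,4,5,6,7}→3
  placing 0:f first → 3 extensions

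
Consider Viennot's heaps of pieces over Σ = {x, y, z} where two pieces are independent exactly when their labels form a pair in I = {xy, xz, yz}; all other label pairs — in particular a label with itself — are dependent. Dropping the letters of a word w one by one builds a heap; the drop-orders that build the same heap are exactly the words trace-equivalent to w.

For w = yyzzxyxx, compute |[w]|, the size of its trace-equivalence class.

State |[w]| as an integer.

0(y) covers ∅
1(y) covers 0:y
2(z) covers ∅
3(z) covers 2:z
4(x) covers ∅
5(y) covers 1:y
6(x) covers 4:x
7(x) covers 6:x
floor of heap: 0:y, 2:z, 4:x
completions by unplaced set U, small U first (add the entries for U minus each lowest piece of U):
  |U|=1: {3}:1  {5}:1  {7}:1
  |U|=2: {1,5}:1  {2,3}:1  {3,5}:2  {3,7}:2  {5,7}:2  {6,7}:1
  |U|=3: {0,1,5}:1  {1,3,5}:3  {1,5,7}:3  {2,3,5}:3  {2,3,7}:3  {3,5,7}:6  {3,6,7}:3  {4,6,7}:1  {5,6,7}:3
  |U|=4: {0,1,3,5}:4  {0,1,5,7}:4  {1,2,3,5}:6  {1,3,5,7}:12  {1,5,6,7}:6  {2,3,5,7}:12  {2,3,6,7}:6  {3,4,6,7}:4  {3,5,6,7}:12  {4,5,6,7}:4
  |U|=5: {0,1,2,3,5}:10  {0,1,3,5,7}:20  {0,1,5,6,7}:10  {1,2,3,5,7}:30  {1,3,5,6,7}:30  {1,4,5,6,7}:10  {2,3,4,6,7}:10  {2,3,5,6,7}:30  {3,4,5,6,7}:20
  |U|=6: {0,1,2,3,5,7}:60  {0,1,3,5,6,7}:60  {0,1,4,5,6,7}:20  {1,2,3,5,6,7}:90  {1,3,4,5,6,7}:60  {2,3,4,5,6,7}:60
  start at 0(y): 210
  start at 2(z): 140
  start at 4(x): 210
sum over floor = 560

560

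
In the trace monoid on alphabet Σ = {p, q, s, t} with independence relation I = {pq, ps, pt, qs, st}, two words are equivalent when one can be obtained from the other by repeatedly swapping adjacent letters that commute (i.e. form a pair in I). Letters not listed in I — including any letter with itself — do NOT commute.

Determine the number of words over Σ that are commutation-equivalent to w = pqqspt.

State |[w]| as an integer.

60

drop 0:p onto floor
drop 1:q onto floor
drop 2:q onto {1:q}
drop 3:s onto floor
drop 4:p onto {0:p}
drop 5:t onto {2:q}
ground layer = {0:p, 1:q, 3:s}
drop-orders for the pieces not yet dropped (sum over which currently-grounded one goes next):
  1 to go: {3} 1  {4} 1  {5} 1
  2 to go: {0,4} 1  {2,5} 1  {3,4} 2  {3,5} 2  {4,5} 2
  3 to go: {0,3,4} 3  {0,4,5} 3  {1,2,5} 1  {2,3,5} 3  {2,4,5} 3  {3,4,5} 6
  4 to go: {0,2,4,5} 6  {0,3,4,5} 12  {1,2,3,5} 4  {1,2,4,5} 4  {2,3,4,5} 12
  if 0:p drops first: 20 orders
  if 1:q drops first: 30 orders
  if 3:s drops first: 10 orders
heap linearizations: 60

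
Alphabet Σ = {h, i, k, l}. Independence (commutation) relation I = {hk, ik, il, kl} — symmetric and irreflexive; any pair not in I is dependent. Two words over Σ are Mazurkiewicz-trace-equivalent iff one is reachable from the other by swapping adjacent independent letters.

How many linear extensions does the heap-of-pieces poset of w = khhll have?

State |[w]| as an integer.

5

piece 0:k — minimal
piece 1:h — minimal
piece 2:h rests on {1:h}
piece 3:l rests on {2:h}
piece 4:l rests on {3:l}
minimal pieces: {0:k, 1:h}
ways to finish when only these pieces remain (= sum over removing one remaining piece with nothing left below it):
  1 left: {0}→1  {4}→1
  2 left: {0,4}→2  {3,4}→1
  3 left: {0,3,4}→3  {2,3,4}→1
  placing 0:k first → 1 extensions
  placing 1:h first → 4 extensions
total linear extensions = 5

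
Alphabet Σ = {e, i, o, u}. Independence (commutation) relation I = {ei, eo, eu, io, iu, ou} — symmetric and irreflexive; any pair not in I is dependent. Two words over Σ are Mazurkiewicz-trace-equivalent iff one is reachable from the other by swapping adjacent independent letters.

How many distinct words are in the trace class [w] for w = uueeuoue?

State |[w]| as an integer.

#0=u has no predecessor
#1=u depends on [0:u]
#2=e has no predecessor
#3=e depends on [2:e]
#4=u depends on [1:u]
#5=o has no predecessor
#6=u depends on [4:u]
#7=e depends on [3:e]
sources: [0:u, 2:e, 5:o]
N(rest) = Σ N(rest − s) over sources s of rest; N(one piece) = 1:
  size 1 → [5]=1  [6]=1  [7]=1
  size 2 → [3,7]=1  [4,6]=1  [5,6]=2  [5,7]=2  [6,7]=2
  size 3 → [1,4,6]=1  [2,3,7]=1  [3,5,7]=3  [3,6,7]=3  [4,5,6]=3  [4,6,7]=3  [5,6,7]=6
  size 4 → [0,1,4,6]=1  [1,4,5,6]=4  [1,4,6,7]=4  [2,3,5,7]=4  [2,3,6,7]=4  [3,4,6,7]=6  [3,5,6,7]=12  [4,5,6,7]=12
  size 5 → [0,1,4,5,6]=5  [0,1,4,6,7]=5  [1,3,4,6,7]=10  [1,4,5,6,7]=20  [2,3,4,6,7]=10  [2,3,5,6,7]=20  [3,4,5,6,7]=30
  size 6 → [0,1,3,4,6,7]=15  [0,1,4,5,6,7]=30  [1,2,3,4,6,7]=20  [1,3,4,5,6,7]=60  [2,3,4,5,6,7]=60
  first=0(u) contributes 140
  first=2(e) contributes 105
  first=5(o) contributes 35
|[w]| = 280

280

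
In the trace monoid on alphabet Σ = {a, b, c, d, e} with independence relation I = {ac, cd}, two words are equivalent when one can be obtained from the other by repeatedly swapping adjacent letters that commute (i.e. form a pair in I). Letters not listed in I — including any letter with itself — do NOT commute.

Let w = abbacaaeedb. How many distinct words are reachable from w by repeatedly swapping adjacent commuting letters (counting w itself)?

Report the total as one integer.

drop 0:a onto floor
drop 1:b onto {0:a}
drop 2:b onto {1:b}
drop 3:a onto {2:b}
drop 4:c onto {2:b}
drop 5:a onto {3:a}
drop 6:a onto {5:a}
drop 7:e onto {4:c, 6:a}
drop 8:e onto {7:e}
drop 9:d onto {8:e}
drop 10:b onto {9:d}
ground layer = {0:a}
drop-orders for the pieces not yet dropped (sum over which currently-grounded one goes next):
  1 to go: {10} 1
  2 to go: {9,10} 1
  3 to go: {8,9,10} 1
  4 to go: {7,8,9,10} 1
  5 to go: {4,7,8,9,10} 1  {6,7,8,9,10} 1
  6 to go: {4,6,7,8,9,10} 2  {5,6,7,8,9,10} 1
  7 to go: {3,5,6,7,8,9,10} 1  {4,5,6,7,8,9,10} 3
  8 to go: {3,4,5,6,7,8,9,10} 4
  9 to go: {2,3,4,5,6,7,8,9,10} 4
  if 0:a drops first: 4 orders

4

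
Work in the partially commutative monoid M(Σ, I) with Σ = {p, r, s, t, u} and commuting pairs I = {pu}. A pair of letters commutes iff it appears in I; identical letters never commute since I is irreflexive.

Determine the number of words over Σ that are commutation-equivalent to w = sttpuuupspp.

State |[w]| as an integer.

10

0(s) covers ∅
1(t) covers 0:s
2(t) covers 1:t
3(p) covers 2:t
4(u) covers 2:t
5(u) covers 4:u
6(u) covers 5:u
7(p) covers 3:p
8(s) covers 6:u, 7:p
9(p) covers 8:s
10(p) covers 9:p
floor of heap: 0:s
completions by unplaced set U, small U first (add the entries for U minus each lowest piece of U):
  |U|=1: {10}:1
  |U|=2: {9,10}:1
  |U|=3: {8,9,10}:1
  |U|=4: {6,8,9,10}:1  {7,8,9,10}:1
  |U|=5: {3,7,8,9,10}:1  {5,6,8,9,10}:1  {6,7,8,9,10}:2
  |U|=6: {3,6,7,8,9,10}:3  {4,5,6,8,9,10}:1  {5,6,7,8,9,10}:3
  |U|=7: {3,5,6,7,8,9,10}:6  {4,5,6,7,8,9,10}:4
  |U|=8: {3,4,5,6,7,8,9,10}:10
  |U|=9: {2,3,4,5,6,7,8,9,10}:10
  start at 0(s): 10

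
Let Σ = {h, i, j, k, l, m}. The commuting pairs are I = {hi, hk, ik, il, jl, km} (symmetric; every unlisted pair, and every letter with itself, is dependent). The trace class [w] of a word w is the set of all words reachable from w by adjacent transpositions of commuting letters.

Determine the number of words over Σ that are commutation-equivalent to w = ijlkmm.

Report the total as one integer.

0(i) covers ∅
1(j) covers 0:i
2(l) covers ∅
3(k) covers 1:j, 2:l
4(m) covers 1:j, 2:l
5(m) covers 4:m
floor of heap: 0:i, 2:l
completions by unplaced set U, small U first (add the entries for U minus each lowest piece of U):
  |U|=1: {3}:1  {5}:1
  |U|=2: {3,5}:2  {4,5}:1
  |U|=3: {3,4,5}:3
  |U|=4: {1,3,4,5}:3  {2,3,4,5}:3
  start at 0(i): 6
  start at 2(l): 3
sum over floor = 9

9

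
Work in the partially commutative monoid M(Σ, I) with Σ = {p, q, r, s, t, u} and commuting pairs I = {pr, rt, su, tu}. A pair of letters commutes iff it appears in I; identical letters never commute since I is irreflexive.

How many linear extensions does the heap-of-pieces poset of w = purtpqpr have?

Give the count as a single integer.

0(p) covers ∅
1(u) covers 0:p
2(r) covers 1:u
3(t) covers 0:p
4(p) covers 1:u, 3:t
5(q) covers 2:r, 4:p
6(p) covers 5:q
7(r) covers 5:q
floor of heap: 0:p
completions by unplaced set U, small U first (add the entries for U minus each lowest piece of U):
  |U|=1: {6}:1  {7}:1
  |U|=2: {6,7}:2
  |U|=3: {5,6,7}:2
  |U|=4: {2,5,6,7}:2  {4,5,6,7}:2
  |U|=5: {2,4,5,6,7}:4  {3,4,5,6,7}:2
  |U|=6: {1,2,4,5,6,7}:4  {2,3,4,5,6,7}:6
  start at 0(p): 10

10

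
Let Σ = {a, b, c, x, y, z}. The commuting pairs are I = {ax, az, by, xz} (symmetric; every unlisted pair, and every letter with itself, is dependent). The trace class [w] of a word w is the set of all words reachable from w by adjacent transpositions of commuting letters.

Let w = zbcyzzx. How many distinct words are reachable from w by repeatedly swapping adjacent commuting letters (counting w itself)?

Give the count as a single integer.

3

drop 0:z onto floor
drop 1:b onto {0:z}
drop 2:c onto {1:b}
drop 3:y onto {2:c}
drop 4:z onto {3:y}
drop 5:z onto {4:z}
drop 6:x onto {3:y}
ground layer = {0:z}
drop-orders for the pieces not yet dropped (sum over which currently-grounded one goes next):
  1 to go: {5} 1  {6} 1
  2 to go: {4,5} 1  {5,6} 2
  3 to go: {4,5,6} 3
  4 to go: {3,4,5,6} 3
  5 to go: {2,3,4,5,6} 3
  if 0:z drops first: 3 orders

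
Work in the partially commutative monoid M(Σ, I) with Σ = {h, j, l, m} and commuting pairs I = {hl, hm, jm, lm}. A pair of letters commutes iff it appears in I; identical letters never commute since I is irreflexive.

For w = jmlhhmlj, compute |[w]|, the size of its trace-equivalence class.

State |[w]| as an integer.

168

piece 0:j — minimal
piece 1:m — minimal
piece 2:l rests on {0:j}
piece 3:h rests on {0:j}
piece 4:h rests on {3:h}
piece 5:m rests on {1:m}
piece 6:l rests on {2:l}
piece 7:j rests on {4:h, 6:l}
minimal pieces: {0:j, 1:m}
ways to finish when only these pieces remain (= sum over removing one remaining piece with nothing left below it):
  1 left: {5}→1  {7}→1
  2 left: {1,5}→1  {4,7}→1  {5,7}→2  {6,7}→1
  3 left: {1,5,7}→3  {2,6,7}→1  {3,4,7}→1  {4,5,7}→3  {4,6,7}→2  {5,6,7}→3
  4 left: {1,4,5,7}→6  {1,5,6,7}→6  {2,4,6,7}→3  {2,5,6,7}→4  {3,4,5,7}→4  {3,4,6,7}→3  {4,5,6,7}→8
  5 left: {1,2,5,6,7}→10  {1,3,4,5,7}→10  {1,4,5,6,7}→20  {2,3,4,6,7}→6  {2,4,5,6,7}→15  {3,4,5,6,7}→15
  6 left: {0,2,3,4,6,7}→6  {1,2,4,5,6,7}→45  {1,3,4,5,6,7}→45  {2,3,4,5,6,7}→36
  placing 0:j first → 126 extensions
  placing 1:m first → 42 extensions
total linear extensions = 168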